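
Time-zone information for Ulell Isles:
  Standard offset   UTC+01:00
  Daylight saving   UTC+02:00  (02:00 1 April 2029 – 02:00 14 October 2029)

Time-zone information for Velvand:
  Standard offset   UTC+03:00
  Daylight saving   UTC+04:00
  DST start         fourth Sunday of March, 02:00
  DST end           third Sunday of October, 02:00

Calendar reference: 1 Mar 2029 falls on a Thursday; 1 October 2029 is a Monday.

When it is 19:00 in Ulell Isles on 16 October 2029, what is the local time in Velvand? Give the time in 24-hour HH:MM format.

22:00

16 October 2029 is outside the daylight-saving period (1 April – 14 October), so Ulell Isles is on standard time, UTC+01:00.
19:00 Ulell Isles − 1h = 18:00 UTC.
1 March 2029 is a Thursday, so the first Sunday is March 4 and the fourth is March 25.
1 October 2029 is a Monday, so the first Sunday is October 7 and the third is October 21.
At the standard offset (UTC+03:00), 18:00 UTC + 3h = 21:00 Velvand standard time.
The standard-time date in Velvand, 16 October 2029, lies within the daylight-saving period (25 March – 21 October), so Velvand is on daylight time, UTC+04:00.
18:00 UTC + 4h = 22:00 Velvand.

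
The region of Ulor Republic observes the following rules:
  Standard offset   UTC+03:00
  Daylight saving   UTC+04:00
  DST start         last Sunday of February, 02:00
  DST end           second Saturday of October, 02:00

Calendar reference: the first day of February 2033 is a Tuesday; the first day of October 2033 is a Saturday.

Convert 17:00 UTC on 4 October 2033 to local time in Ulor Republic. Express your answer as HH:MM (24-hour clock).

1 February 2033 is a Tuesday, so Sundays fall on 6, 13, 20, 27; the last is February 27.
1 October 2033 is a Saturday, so the first Saturday is October 1 and the second is October 8.
At the standard offset (UTC+03:00), 17:00 UTC + 3h = 20:00 Ulor Republic standard time.
The standard-time date in Ulor Republic, 4 October 2033, falls between 27 February and 8 October, so daylight saving is in effect and Ulor Republic is at UTC+04:00.
17:00 UTC + 4h = 21:00 local.

21:00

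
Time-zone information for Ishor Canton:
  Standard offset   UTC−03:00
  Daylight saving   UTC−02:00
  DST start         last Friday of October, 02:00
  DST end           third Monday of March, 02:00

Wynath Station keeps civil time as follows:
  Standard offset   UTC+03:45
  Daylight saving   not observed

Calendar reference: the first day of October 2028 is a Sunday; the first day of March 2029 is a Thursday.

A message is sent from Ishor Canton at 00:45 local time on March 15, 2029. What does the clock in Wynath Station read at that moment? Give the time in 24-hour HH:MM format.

06:30

1 October 2028 is a Sunday, so Fridays fall on 6, 13, 20, 27; the last is October 27.
1 March 2029 is a Thursday, so the first Monday is March 5 and the third is March 19.
Daylight saving runs 27 October 2028 – 19 March 2029; March 15, 2029 is inside that window, so Ishor Canton is at UTC−02:00.
00:45 Ishor Canton + 2h = 02:45 UTC.
Wynath Station stays on UTC+03:45 all year.
02:45 UTC + 3h45m = 06:30 Wynath Station.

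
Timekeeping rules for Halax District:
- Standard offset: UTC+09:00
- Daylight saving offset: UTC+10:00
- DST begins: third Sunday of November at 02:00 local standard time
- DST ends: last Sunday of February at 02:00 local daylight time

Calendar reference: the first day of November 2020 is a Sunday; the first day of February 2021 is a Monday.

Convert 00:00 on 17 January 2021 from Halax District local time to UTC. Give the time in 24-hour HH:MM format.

1 November 2020 is a Sunday, so the first Sunday is November 1 and the third is November 15.
1 February 2021 is a Monday, so Sundays fall on 7, 14, 21, 28; the last is February 28.
17 January 2021 falls between 15 November 2020 and 28 February 2021, so daylight saving is in effect and Halax District is at UTC+10:00.
00:00 local − 10h = 14:00 UTC (rolling into the previous day, 16 January 2021).

14:00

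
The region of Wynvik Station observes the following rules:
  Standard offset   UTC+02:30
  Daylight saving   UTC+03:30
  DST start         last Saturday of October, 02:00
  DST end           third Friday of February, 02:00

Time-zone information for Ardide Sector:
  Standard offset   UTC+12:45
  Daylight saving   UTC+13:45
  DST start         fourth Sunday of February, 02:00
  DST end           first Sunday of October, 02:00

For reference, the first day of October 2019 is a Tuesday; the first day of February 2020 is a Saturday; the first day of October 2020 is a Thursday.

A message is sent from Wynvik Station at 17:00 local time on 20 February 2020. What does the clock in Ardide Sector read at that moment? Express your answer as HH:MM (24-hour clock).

1 October 2019 is a Tuesday, so Saturdays fall on 5, 12, 19, 26; the last is October 26.
1 February 2020 is a Saturday, so the first Friday is February 7 and the third is February 21.
20 February 2020 falls between 26 October 2019 and 21 February 2020, so daylight saving is in effect and Wynvik Station is at UTC+03:30.
17:00 Wynvik Station − 3h30m = 13:30 UTC.
1 February 2020 is a Saturday, so the first Sunday is February 2 and the fourth is February 23.
1 October 2020 is a Thursday, so the first Sunday is October 4.
At the standard offset (UTC+12:45), 13:30 UTC + 12h45m = 02:15 Ardide Sector standard time (rolling into the next day, 21 February 2020).
The standard-time date in Ardide Sector, 21 February 2020, is outside the daylight-saving period (23 February – 4 October), so Ardide Sector is on standard time, UTC+12:45.
13:30 UTC + 12h45m = 02:15 Ardide Sector (rolling into the next day, 21 February 2020).

02:15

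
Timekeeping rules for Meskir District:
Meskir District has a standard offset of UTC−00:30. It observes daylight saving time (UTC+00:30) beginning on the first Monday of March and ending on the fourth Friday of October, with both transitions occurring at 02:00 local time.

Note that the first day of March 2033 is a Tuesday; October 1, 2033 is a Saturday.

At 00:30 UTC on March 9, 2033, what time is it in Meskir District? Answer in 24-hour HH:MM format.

1 March 2033 is a Tuesday, so the first Monday is March 7.
1 October 2033 is a Saturday, so the first Friday is October 7 and the fourth is October 28.
At the standard offset (UTC−00:30), 00:30 UTC − 0h30m = 00:00 Meskir District standard time.
Daylight saving runs 7 March – 28 October; the standard-time date in Meskir District, March 9, 2033, is inside that window, so Meskir District is at UTC+00:30.
00:30 UTC + 0h30m = 01:00 local.

01:00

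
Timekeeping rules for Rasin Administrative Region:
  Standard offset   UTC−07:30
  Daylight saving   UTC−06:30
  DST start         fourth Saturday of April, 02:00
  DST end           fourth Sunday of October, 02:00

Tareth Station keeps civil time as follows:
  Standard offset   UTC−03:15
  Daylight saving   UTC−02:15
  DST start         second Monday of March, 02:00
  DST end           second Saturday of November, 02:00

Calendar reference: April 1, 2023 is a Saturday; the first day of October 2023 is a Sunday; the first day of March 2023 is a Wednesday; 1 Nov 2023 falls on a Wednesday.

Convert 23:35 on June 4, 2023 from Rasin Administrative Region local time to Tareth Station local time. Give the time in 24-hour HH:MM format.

1 April 2023 is a Saturday, so the first Saturday is April 1 and the fourth is April 22.
1 October 2023 is a Sunday, so the first Sunday is October 1 and the fourth is October 22.
June 4, 2023 falls between 22 April and 22 October, so daylight saving is in effect and Rasin Administrative Region is at UTC−06:30.
23:35 Rasin Administrative Region + 6h30m = 06:05 UTC (rolling into the next day, 5 June 2023).
1 March 2023 is a Wednesday, so the first Monday is March 6 and the second is March 13.
1 November 2023 is a Wednesday, so the first Saturday is November 4 and the second is November 11.
At the standard offset (UTC−03:15), 06:05 UTC − 3h15m = 02:50 Tareth Station standard time.
Daylight saving runs 13 March – 11 November; the standard-time date in Tareth Station, June 5, 2023, is inside that window, so Tareth Station is at UTC−02:15.
06:05 UTC − 2h15m = 03:50 Tareth Station.

03:50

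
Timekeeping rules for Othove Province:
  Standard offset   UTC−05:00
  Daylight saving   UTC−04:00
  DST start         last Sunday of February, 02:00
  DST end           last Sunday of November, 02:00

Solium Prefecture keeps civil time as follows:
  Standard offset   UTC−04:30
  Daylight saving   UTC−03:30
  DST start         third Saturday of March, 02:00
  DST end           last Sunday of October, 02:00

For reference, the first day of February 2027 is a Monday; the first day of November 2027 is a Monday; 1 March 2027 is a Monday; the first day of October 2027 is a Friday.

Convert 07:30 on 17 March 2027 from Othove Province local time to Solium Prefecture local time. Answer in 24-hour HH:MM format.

07:00

1 February 2027 is a Monday, so Sundays fall on 7, 14, 21, 28; the last is February 28.
1 November 2027 is a Monday, so Sundays fall on 7, 14, 21, 28; the last is November 28.
17 March 2027 falls between 28 February and 28 November, so daylight saving is in effect and Othove Province is at UTC−04:00.
07:30 Othove Province + 4h = 11:30 UTC.
1 March 2027 is a Monday, so the first Saturday is March 6 and the third is March 20.
1 October 2027 is a Friday, so Sundays fall on 3, 10, 17, 24, 31; the last is October 31.
At the standard offset (UTC−04:30), 11:30 UTC − 4h30m = 07:00 Solium Prefecture standard time.
The standard-time date in Solium Prefecture, 17 March 2027, is outside the daylight-saving period (20 March – 31 October), so Solium Prefecture is on standard time, UTC−04:30.
11:30 UTC − 4h30m = 07:00 Solium Prefecture.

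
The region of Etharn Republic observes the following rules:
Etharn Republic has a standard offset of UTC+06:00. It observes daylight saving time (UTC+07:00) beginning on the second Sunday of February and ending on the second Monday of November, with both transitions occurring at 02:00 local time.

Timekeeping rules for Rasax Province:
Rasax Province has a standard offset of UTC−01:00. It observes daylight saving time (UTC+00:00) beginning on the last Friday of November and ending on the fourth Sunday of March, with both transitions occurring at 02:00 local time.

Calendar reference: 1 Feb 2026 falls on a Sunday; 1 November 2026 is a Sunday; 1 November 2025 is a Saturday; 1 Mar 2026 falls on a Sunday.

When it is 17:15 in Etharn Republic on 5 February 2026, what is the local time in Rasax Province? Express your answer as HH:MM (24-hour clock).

11:15

1 February 2026 is a Sunday, so the first Sunday is February 1 and the second is February 8.
1 November 2026 is a Sunday, so the first Monday is November 2 and the second is November 9.
Daylight saving runs 8 February – 9 November; 5 February 2026 is outside that window, so Etharn Republic is on standard time at UTC+06:00.
17:15 Etharn Republic − 6h = 11:15 UTC.
1 November 2025 is a Saturday, so Fridays fall on 7, 14, 21, 28; the last is November 28.
1 March 2026 is a Sunday, so the first Sunday is March 1 and the fourth is March 22.
At the standard offset (UTC−01:00), 11:15 UTC − 1h = 10:15 Rasax Province standard time.
The standard-time date in Rasax Province, 5 February 2026, falls between 28 November 2025 and 22 March 2026, so daylight saving is in effect and Rasax Province is at UTC+00:00.
11:15 UTC + 0h = 11:15 Rasax Province.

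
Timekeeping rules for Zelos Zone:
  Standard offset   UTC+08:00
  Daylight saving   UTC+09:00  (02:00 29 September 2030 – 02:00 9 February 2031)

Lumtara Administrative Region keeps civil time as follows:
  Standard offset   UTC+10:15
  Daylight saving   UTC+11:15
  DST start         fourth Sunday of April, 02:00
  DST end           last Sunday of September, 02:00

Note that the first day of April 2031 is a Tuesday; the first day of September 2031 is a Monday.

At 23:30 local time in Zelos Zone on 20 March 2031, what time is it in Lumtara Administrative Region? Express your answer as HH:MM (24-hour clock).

20 March 2031 does not fall between 29 September 2030 and 9 February 2031, so daylight saving is not in effect and Zelos Zone is at UTC+08:00.
23:30 Zelos Zone − 8h = 15:30 UTC.
1 April 2031 is a Tuesday, so the first Sunday is April 6 and the fourth is April 27.
1 September 2031 is a Monday, so Sundays fall on 7, 14, 21, 28; the last is September 28.
At the standard offset (UTC+10:15), 15:30 UTC + 10h15m = 01:45 Lumtara Administrative Region standard time (rolling into the next day, 21 March 2031).
The standard-time date in Lumtara Administrative Region, 21 March 2031, is outside the daylight-saving period (27 April – 28 September), so Lumtara Administrative Region is on standard time, UTC+10:15.
15:30 UTC + 10h15m = 01:45 Lumtara Administrative Region (rolling into the next day, 21 March 2031).

01:45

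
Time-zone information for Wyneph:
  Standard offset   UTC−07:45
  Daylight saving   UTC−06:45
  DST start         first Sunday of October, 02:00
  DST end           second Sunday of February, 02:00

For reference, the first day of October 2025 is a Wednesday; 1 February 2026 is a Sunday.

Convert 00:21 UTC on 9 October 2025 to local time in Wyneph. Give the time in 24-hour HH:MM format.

17:36

1 October 2025 is a Wednesday, so the first Sunday is October 5.
1 February 2026 is a Sunday, so the first Sunday is February 1 and the second is February 8.
At the standard offset (UTC−07:45), 00:21 UTC − 7h45m = 16:36 Wyneph standard time (rolling into the previous day, 8 October 2025).
Daylight saving runs 5 October 2025 – 8 February 2026; the standard-time date in Wyneph, 8 October 2025, is inside that window, so Wyneph is at UTC−06:45.
00:21 UTC − 6h45m = 17:36 local (rolling into the previous day, 8 October 2025).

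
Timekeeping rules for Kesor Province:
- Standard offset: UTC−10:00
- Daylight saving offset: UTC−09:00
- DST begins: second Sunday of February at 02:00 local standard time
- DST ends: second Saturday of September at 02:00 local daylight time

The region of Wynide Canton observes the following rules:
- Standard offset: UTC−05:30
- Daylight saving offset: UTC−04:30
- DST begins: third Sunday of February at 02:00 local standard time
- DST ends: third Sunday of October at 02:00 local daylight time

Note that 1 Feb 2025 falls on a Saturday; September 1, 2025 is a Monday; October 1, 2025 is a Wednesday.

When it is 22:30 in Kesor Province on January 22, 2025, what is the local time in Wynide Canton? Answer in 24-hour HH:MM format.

1 February 2025 is a Saturday, so the first Sunday is February 2 and the second is February 9.
1 September 2025 is a Monday, so the first Saturday is September 6 and the second is September 13.
January 22, 2025 does not fall between 9 February and 13 September, so daylight saving is not in effect and Kesor Province is at UTC−10:00.
22:30 Kesor Province + 10h = 08:30 UTC (rolling into the next day, 23 January 2025).
1 February 2025 is a Saturday, so the first Sunday is February 2 and the third is February 16.
1 October 2025 is a Wednesday, so the first Sunday is October 5 and the third is October 19.
At the standard offset (UTC−05:30), 08:30 UTC − 5h30m = 03:00 Wynide Canton standard time.
The standard-time date in Wynide Canton, January 23, 2025, does not fall between 16 February and 19 October, so daylight saving is not in effect and Wynide Canton is at UTC−05:30.
08:30 UTC − 5h30m = 03:00 Wynide Canton.

03:00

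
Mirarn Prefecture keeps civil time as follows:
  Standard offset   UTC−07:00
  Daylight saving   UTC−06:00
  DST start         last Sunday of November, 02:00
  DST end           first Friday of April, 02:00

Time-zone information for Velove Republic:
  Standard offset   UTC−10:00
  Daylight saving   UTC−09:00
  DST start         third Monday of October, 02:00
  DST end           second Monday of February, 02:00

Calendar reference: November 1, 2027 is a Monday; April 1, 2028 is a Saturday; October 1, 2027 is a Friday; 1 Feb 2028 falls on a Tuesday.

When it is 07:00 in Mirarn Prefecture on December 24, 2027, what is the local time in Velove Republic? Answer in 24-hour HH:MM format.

04:00

1 November 2027 is a Monday, so Sundays fall on 7, 14, 21, 28; the last is November 28.
1 April 2028 is a Saturday, so the first Friday is April 7.
Daylight saving runs 28 November 2027 – 7 April 2028; December 24, 2027 is inside that window, so Mirarn Prefecture is at UTC−06:00.
07:00 Mirarn Prefecture + 6h = 13:00 UTC.
1 October 2027 is a Friday, so the first Monday is October 4 and the third is October 18.
1 February 2028 is a Tuesday, so the first Monday is February 7 and the second is February 14.
At the standard offset (UTC−10:00), 13:00 UTC − 10h = 03:00 Velove Republic standard time.
Daylight saving runs 18 October 2027 – 14 February 2028; the standard-time date in Velove Republic, December 24, 2027, is inside that window, so Velove Republic is at UTC−09:00.
13:00 UTC − 9h = 04:00 Velove Republic.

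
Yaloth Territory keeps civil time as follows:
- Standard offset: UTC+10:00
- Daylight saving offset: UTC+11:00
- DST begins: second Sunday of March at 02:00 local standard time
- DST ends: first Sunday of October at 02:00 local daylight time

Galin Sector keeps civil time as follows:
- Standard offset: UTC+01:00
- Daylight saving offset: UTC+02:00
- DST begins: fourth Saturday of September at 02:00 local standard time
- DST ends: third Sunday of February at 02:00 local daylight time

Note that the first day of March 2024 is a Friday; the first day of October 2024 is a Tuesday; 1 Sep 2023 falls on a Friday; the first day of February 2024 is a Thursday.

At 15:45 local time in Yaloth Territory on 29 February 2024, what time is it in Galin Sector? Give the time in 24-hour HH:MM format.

06:45

1 March 2024 is a Friday, so the first Sunday is March 3 and the second is March 10.
1 October 2024 is a Tuesday, so the first Sunday is October 6.
29 February 2024 does not fall between 10 March and 6 October, so daylight saving is not in effect and Yaloth Territory is at UTC+10:00.
15:45 Yaloth Territory − 10h = 05:45 UTC.
1 September 2023 is a Friday, so the first Saturday is September 2 and the fourth is September 23.
1 February 2024 is a Thursday, so the first Sunday is February 4 and the third is February 18.
At the standard offset (UTC+01:00), 05:45 UTC + 1h = 06:45 Galin Sector standard time.
Daylight saving runs 23 September 2023 – 18 February 2024; the standard-time date in Galin Sector, 29 February 2024, is outside that window, so Galin Sector is on standard time at UTC+01:00.
05:45 UTC + 1h = 06:45 Galin Sector.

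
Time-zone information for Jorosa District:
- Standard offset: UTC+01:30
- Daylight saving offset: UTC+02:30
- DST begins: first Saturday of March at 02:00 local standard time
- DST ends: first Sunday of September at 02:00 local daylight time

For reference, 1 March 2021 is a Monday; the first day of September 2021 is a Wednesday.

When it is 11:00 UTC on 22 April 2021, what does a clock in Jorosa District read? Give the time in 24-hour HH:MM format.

1 March 2021 is a Monday, so the first Saturday is March 6.
1 September 2021 is a Wednesday, so the first Sunday is September 5.
At the standard offset (UTC+01:30), 11:00 UTC + 1h30m = 12:30 Jorosa District standard time.
The standard-time date in Jorosa District, 22 April 2021, falls between 6 March and 5 September, so daylight saving is in effect and Jorosa District is at UTC+02:30.
11:00 UTC + 2h30m = 13:30 local.

13:30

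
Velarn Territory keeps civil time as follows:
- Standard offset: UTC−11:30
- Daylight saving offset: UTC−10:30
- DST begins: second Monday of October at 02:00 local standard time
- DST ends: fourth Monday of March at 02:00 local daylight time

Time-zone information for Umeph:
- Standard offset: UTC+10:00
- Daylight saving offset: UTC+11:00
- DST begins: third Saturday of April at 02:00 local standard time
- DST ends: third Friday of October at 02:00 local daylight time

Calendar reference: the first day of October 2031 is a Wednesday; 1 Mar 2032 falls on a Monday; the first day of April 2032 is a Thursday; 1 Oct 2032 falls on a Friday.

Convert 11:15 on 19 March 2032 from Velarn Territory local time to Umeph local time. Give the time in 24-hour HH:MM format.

1 October 2031 is a Wednesday, so the first Monday is October 6 and the second is October 13.
1 March 2032 is a Monday, so the first Monday is March 1 and the fourth is March 22.
19 March 2032 falls between 13 October 2031 and 22 March 2032, so daylight saving is in effect and Velarn Territory is at UTC−10:30.
11:15 Velarn Territory + 10h30m = 21:45 UTC.
1 April 2032 is a Thursday, so the first Saturday is April 3 and the third is April 17.
1 October 2032 is a Friday, so the first Friday is October 1 and the third is October 15.
At the standard offset (UTC+10:00), 21:45 UTC + 10h = 07:45 Umeph standard time (rolling into the next day, 20 March 2032).
The standard-time date in Umeph, 20 March 2032, is outside the daylight-saving period (17 April – 15 October), so Umeph is on standard time, UTC+10:00.
21:45 UTC + 10h = 07:45 Umeph (rolling into the next day, 20 March 2032).

07:45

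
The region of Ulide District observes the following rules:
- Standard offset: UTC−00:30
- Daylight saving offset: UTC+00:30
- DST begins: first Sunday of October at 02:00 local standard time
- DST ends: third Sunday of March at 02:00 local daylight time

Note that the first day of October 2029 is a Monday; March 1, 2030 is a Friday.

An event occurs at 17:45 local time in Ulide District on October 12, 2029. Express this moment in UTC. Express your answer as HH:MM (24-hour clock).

17:15

1 October 2029 is a Monday, so the first Sunday is October 7.
1 March 2030 is a Friday, so the first Sunday is March 3 and the third is March 17.
October 12, 2029 falls between 7 October 2029 and 17 March 2030, so daylight saving is in effect and Ulide District is at UTC+00:30.
17:45 local − 0h30m = 17:15 UTC.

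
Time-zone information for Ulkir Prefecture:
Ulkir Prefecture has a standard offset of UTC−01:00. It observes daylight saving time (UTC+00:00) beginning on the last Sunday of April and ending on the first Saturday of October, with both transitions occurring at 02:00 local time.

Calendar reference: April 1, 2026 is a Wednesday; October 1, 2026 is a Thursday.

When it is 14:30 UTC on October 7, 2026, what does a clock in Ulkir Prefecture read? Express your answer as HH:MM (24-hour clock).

1 April 2026 is a Wednesday, so Sundays fall on 5, 12, 19, 26; the last is April 26.
1 October 2026 is a Thursday, so the first Saturday is October 3.
At the standard offset (UTC−01:00), 14:30 UTC − 1h = 13:30 Ulkir Prefecture standard time.
The standard-time date in Ulkir Prefecture, October 7, 2026, does not fall between 26 April and 3 October, so daylight saving is not in effect and Ulkir Prefecture is at UTC−01:00.
14:30 UTC − 1h = 13:30 local.

13:30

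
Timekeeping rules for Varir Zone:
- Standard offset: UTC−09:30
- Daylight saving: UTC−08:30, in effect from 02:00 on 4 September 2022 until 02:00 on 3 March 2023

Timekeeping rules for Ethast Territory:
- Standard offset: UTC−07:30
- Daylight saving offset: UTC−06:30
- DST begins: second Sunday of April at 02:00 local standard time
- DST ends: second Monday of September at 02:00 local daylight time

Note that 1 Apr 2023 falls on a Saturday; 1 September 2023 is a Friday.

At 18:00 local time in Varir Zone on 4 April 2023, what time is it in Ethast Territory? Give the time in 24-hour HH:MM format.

20:00

4 April 2023 is outside the daylight-saving period (4 September 2022 – 3 March 2023), so Varir Zone is on standard time, UTC−09:30.
18:00 Varir Zone + 9h30m = 03:30 UTC (rolling into the next day, 5 April 2023).
1 April 2023 is a Saturday, so the first Sunday is April 2 and the second is April 9.
1 September 2023 is a Friday, so the first Monday is September 4 and the second is September 11.
At the standard offset (UTC−07:30), 03:30 UTC − 7h30m = 20:00 Ethast Territory standard time (rolling into the previous day, 4 April 2023).
The standard-time date in Ethast Territory, 4 April 2023, is outside the daylight-saving period (9 April – 11 September), so Ethast Territory is on standard time, UTC−07:30.
03:30 UTC − 7h30m = 20:00 Ethast Territory (rolling into the previous day, 4 April 2023).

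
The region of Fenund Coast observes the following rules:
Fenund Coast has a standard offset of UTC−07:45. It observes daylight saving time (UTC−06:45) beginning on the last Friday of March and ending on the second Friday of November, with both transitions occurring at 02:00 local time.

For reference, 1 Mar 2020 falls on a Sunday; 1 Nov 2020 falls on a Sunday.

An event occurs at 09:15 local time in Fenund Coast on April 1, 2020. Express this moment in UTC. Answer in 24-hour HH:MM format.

16:00

1 March 2020 is a Sunday, so Fridays fall on 6, 13, 20, 27; the last is March 27.
1 November 2020 is a Sunday, so the first Friday is November 6 and the second is November 13.
Daylight saving runs 27 March – 13 November; April 1, 2020 is inside that window, so Fenund Coast is at UTC−06:45.
09:15 local + 6h45m = 16:00 UTC.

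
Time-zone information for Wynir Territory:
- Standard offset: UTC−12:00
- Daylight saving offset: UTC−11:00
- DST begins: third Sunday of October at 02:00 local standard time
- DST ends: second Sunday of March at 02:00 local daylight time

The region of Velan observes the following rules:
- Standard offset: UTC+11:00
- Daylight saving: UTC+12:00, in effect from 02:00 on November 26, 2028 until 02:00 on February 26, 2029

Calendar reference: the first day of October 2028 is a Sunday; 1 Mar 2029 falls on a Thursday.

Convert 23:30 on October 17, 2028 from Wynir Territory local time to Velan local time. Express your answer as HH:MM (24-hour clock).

1 October 2028 is a Sunday, so the first Sunday is October 1 and the third is October 15.
1 March 2029 is a Thursday, so the first Sunday is March 4 and the second is March 11.
October 17, 2028 lies within the daylight-saving period (15 October 2028 – 11 March 2029), so Wynir Territory is on daylight time, UTC−11:00.
23:30 Wynir Territory + 11h = 10:30 UTC (rolling into the next day, 18 October 2028).
At the standard offset (UTC+11:00), 10:30 UTC + 11h = 21:30 Velan standard time.
The standard-time date in Velan, October 18, 2028, does not fall between 26 November 2028 and 26 February 2029, so daylight saving is not in effect and Velan is at UTC+11:00.
10:30 UTC + 11h = 21:30 Velan.

21:30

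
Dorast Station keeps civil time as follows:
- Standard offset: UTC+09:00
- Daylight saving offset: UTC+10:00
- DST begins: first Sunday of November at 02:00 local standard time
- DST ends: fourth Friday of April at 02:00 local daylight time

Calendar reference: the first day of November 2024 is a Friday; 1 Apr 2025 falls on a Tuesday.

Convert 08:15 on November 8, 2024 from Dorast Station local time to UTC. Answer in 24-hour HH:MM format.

22:15

1 November 2024 is a Friday, so the first Sunday is November 3.
1 April 2025 is a Tuesday, so the first Friday is April 4 and the fourth is April 25.
November 8, 2024 falls between 3 November 2024 and 25 April 2025, so daylight saving is in effect and Dorast Station is at UTC+10:00.
08:15 local − 10h = 22:15 UTC (rolling into the previous day, 7 November 2024).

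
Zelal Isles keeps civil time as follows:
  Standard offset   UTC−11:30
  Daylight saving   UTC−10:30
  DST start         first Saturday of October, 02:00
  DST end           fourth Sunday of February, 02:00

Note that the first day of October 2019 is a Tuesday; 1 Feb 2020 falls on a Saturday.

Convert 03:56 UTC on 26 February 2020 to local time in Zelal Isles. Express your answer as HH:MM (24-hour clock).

1 October 2019 is a Tuesday, so the first Saturday is October 5.
1 February 2020 is a Saturday, so the first Sunday is February 2 and the fourth is February 23.
At the standard offset (UTC−11:30), 03:56 UTC − 11h30m = 16:26 Zelal Isles standard time (rolling into the previous day, 25 February 2020).
The standard-time date in Zelal Isles, 25 February 2020, is outside the daylight-saving period (5 October 2019 – 23 February 2020), so Zelal Isles is on standard time, UTC−11:30.
03:56 UTC − 11h30m = 16:26 local (rolling into the previous day, 25 February 2020).

16:26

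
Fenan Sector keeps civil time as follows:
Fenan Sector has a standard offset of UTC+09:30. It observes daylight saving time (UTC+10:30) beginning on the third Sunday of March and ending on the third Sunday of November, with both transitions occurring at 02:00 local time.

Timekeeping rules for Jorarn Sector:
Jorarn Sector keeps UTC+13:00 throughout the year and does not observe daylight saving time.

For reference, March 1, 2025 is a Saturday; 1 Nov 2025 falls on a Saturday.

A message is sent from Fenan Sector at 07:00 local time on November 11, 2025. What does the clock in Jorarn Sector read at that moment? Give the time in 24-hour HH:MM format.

1 March 2025 is a Saturday, so the first Sunday is March 2 and the third is March 16.
1 November 2025 is a Saturday, so the first Sunday is November 2 and the third is November 16.
November 11, 2025 falls between 16 March and 16 November, so daylight saving is in effect and Fenan Sector is at UTC+10:30.
07:00 Fenan Sector − 10h30m = 20:30 UTC (rolling into the previous day, 10 November 2025).
Jorarn Sector stays on UTC+13:00 all year.
20:30 UTC + 13h = 09:30 Jorarn Sector (rolling into the next day, 11 November 2025).

09:30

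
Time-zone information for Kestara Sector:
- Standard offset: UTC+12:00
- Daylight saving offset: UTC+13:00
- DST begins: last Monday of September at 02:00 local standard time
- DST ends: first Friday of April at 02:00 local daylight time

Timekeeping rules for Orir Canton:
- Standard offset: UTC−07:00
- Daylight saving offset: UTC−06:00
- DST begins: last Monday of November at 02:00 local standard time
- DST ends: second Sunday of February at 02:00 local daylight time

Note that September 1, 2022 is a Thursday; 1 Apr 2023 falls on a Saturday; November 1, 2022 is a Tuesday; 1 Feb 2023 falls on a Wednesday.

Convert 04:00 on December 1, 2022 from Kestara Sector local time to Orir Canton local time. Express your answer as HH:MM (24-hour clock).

09:00

1 September 2022 is a Thursday, so Mondays fall on 5, 12, 19, 26; the last is September 26.
1 April 2023 is a Saturday, so the first Friday is April 7.
December 1, 2022 falls between 26 September 2022 and 7 April 2023, so daylight saving is in effect and Kestara Sector is at UTC+13:00.
04:00 Kestara Sector − 13h = 15:00 UTC (rolling into the previous day, 30 November 2022).
1 November 2022 is a Tuesday, so Mondays fall on 7, 14, 21, 28; the last is November 28.
1 February 2023 is a Wednesday, so the first Sunday is February 5 and the second is February 12.
At the standard offset (UTC−07:00), 15:00 UTC − 7h = 08:00 Orir Canton standard time.
Daylight saving runs 28 November 2022 – 12 February 2023; the standard-time date in Orir Canton, November 30, 2022, is inside that window, so Orir Canton is at UTC−06:00.
15:00 UTC − 6h = 09:00 Orir Canton.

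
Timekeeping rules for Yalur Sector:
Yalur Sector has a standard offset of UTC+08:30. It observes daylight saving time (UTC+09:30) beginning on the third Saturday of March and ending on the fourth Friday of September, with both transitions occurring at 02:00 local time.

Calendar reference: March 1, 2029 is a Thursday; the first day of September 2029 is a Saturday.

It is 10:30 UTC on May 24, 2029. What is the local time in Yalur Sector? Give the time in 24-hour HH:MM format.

20:00

1 March 2029 is a Thursday, so the first Saturday is March 3 and the third is March 17.
1 September 2029 is a Saturday, so the first Friday is September 7 and the fourth is September 28.
At the standard offset (UTC+08:30), 10:30 UTC + 8h30m = 19:00 Yalur Sector standard time.
The standard-time date in Yalur Sector, May 24, 2029, lies within the daylight-saving period (17 March – 28 September), so Yalur Sector is on daylight time, UTC+09:30.
10:30 UTC + 9h30m = 20:00 local.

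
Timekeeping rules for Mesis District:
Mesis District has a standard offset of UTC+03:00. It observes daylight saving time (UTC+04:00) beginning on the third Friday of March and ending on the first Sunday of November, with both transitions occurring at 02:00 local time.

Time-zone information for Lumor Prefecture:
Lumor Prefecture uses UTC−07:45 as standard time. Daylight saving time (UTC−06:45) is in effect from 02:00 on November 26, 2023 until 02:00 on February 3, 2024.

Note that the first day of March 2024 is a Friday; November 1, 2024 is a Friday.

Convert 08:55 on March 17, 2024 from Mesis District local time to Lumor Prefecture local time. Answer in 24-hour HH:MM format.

1 March 2024 is a Friday, so the first Friday is March 1 and the third is March 15.
1 November 2024 is a Friday, so the first Sunday is November 3.
Daylight saving runs 15 March – 3 November; March 17, 2024 is inside that window, so Mesis District is at UTC+04:00.
08:55 Mesis District − 4h = 04:55 UTC.
At the standard offset (UTC−07:45), 04:55 UTC − 7h45m = 21:10 Lumor Prefecture standard time (rolling into the previous day, 16 March 2024).
The standard-time date in Lumor Prefecture, March 16, 2024, is outside the daylight-saving period (26 November 2023 – 3 February 2024), so Lumor Prefecture is on standard time, UTC−07:45.
04:55 UTC − 7h45m = 21:10 Lumor Prefecture (rolling into the previous day, 16 March 2024).

21:10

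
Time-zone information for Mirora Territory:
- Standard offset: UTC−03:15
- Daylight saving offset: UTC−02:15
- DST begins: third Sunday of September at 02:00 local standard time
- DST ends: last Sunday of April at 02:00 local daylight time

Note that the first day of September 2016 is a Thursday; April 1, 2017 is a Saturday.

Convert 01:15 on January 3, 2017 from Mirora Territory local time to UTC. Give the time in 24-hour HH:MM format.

03:30

1 September 2016 is a Thursday, so the first Sunday is September 4 and the third is September 18.
1 April 2017 is a Saturday, so Sundays fall on 2, 9, 16, 23, 30; the last is April 30.
Daylight saving runs 18 September 2016 – 30 April 2017; January 3, 2017 is inside that window, so Mirora Territory is at UTC−02:15.
01:15 local + 2h15m = 03:30 UTC.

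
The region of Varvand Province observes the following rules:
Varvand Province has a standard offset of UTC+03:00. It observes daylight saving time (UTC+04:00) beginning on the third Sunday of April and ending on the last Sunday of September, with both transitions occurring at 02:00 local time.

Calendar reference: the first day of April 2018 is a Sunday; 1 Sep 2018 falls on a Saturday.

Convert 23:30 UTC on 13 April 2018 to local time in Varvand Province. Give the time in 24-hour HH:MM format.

02:30

1 April 2018 is a Sunday, so the first Sunday is April 1 and the third is April 15.
1 September 2018 is a Saturday, so Sundays fall on 2, 9, 16, 23, 30; the last is September 30.
At the standard offset (UTC+03:00), 23:30 UTC + 3h = 02:30 Varvand Province standard time (rolling into the next day, 14 April 2018).
The standard-time date in Varvand Province, 14 April 2018, does not fall between 15 April and 30 September, so daylight saving is not in effect and Varvand Province is at UTC+03:00.
23:30 UTC + 3h = 02:30 local (rolling into the next day, 14 April 2018).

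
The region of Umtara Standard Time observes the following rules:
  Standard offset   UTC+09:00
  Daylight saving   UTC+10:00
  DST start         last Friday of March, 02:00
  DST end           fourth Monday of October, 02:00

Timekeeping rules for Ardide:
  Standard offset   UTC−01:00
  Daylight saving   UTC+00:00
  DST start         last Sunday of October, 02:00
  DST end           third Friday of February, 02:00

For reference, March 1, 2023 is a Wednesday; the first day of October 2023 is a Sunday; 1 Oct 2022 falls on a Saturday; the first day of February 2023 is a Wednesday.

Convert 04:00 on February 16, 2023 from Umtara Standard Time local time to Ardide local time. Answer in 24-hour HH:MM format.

19:00

1 March 2023 is a Wednesday, so Fridays fall on 3, 10, 17, 24, 31; the last is March 31.
1 October 2023 is a Sunday, so the first Monday is October 2 and the fourth is October 23.
February 16, 2023 does not fall between 31 March and 23 October, so daylight saving is not in effect and Umtara Standard Time is at UTC+09:00.
04:00 Umtara Standard Time − 9h = 19:00 UTC (rolling into the previous day, 15 February 2023).
1 October 2022 is a Saturday, so Sundays fall on 2, 9, 16, 23, 30; the last is October 30.
1 February 2023 is a Wednesday, so the first Friday is February 3 and the third is February 17.
At the standard offset (UTC−01:00), 19:00 UTC − 1h = 18:00 Ardide standard time.
The standard-time date in Ardide, February 15, 2023, falls between 30 October 2022 and 17 February 2023, so daylight saving is in effect and Ardide is at UTC+00:00.
19:00 UTC + 0h = 19:00 Ardide.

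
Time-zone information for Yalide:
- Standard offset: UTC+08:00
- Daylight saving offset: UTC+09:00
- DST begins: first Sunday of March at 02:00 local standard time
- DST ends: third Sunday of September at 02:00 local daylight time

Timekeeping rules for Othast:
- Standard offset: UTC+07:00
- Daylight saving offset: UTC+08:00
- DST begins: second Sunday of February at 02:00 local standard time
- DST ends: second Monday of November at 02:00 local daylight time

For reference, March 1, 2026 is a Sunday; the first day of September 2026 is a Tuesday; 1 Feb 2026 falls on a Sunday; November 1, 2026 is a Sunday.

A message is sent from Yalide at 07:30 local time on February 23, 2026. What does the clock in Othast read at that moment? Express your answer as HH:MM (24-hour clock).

1 March 2026 is a Sunday, so the first Sunday is March 1.
1 September 2026 is a Tuesday, so the first Sunday is September 6 and the third is September 20.
February 23, 2026 does not fall between 1 March and 20 September, so daylight saving is not in effect and Yalide is at UTC+08:00.
07:30 Yalide − 8h = 23:30 UTC (rolling into the previous day, 22 February 2026).
1 February 2026 is a Sunday, so the first Sunday is February 1 and the second is February 8.
1 November 2026 is a Sunday, so the first Monday is November 2 and the second is November 9.
At the standard offset (UTC+07:00), 23:30 UTC + 7h = 06:30 Othast standard time (rolling into the next day, 23 February 2026).
Daylight saving runs 8 February – 9 November; the standard-time date in Othast, February 23, 2026, is inside that window, so Othast is at UTC+08:00.
23:30 UTC + 8h = 07:30 Othast (rolling into the next day, 23 February 2026).

07:30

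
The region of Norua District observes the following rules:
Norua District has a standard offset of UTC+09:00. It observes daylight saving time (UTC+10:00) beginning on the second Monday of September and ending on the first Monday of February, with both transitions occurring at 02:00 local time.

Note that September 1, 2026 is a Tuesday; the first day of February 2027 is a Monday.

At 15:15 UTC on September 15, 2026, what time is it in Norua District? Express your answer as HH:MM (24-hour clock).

01:15

1 September 2026 is a Tuesday, so the first Monday is September 7 and the second is September 14.
1 February 2027 is a Monday, so the first Monday is February 1.
At the standard offset (UTC+09:00), 15:15 UTC + 9h = 00:15 Norua District standard time (rolling into the next day, 16 September 2026).
The standard-time date in Norua District, September 16, 2026, falls between 14 September 2026 and 1 February 2027, so daylight saving is in effect and Norua District is at UTC+10:00.
15:15 UTC + 10h = 01:15 local (rolling into the next day, 16 September 2026).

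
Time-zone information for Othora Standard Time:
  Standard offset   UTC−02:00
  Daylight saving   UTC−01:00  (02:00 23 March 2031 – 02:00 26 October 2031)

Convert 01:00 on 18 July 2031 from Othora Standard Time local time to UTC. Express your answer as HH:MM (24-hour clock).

02:00

18 July 2031 falls between 23 March and 26 October, so daylight saving is in effect and Othora Standard Time is at UTC−01:00.
01:00 local + 1h = 02:00 UTC.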